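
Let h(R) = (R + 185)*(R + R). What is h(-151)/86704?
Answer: -2567/21676 ≈ -0.11843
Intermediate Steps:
h(R) = 2*R*(185 + R) (h(R) = (185 + R)*(2*R) = 2*R*(185 + R))
h(-151)/86704 = (2*(-151)*(185 - 151))/86704 = (2*(-151)*34)*(1/86704) = -10268*1/86704 = -2567/21676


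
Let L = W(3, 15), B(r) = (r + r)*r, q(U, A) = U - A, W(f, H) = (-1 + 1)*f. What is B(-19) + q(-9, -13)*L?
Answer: 722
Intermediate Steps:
W(f, H) = 0 (W(f, H) = 0*f = 0)
B(r) = 2*r**2 (B(r) = (2*r)*r = 2*r**2)
L = 0
B(-19) + q(-9, -13)*L = 2*(-19)**2 + (-9 - 1*(-13))*0 = 2*361 + (-9 + 13)*0 = 722 + 4*0 = 722 + 0 = 722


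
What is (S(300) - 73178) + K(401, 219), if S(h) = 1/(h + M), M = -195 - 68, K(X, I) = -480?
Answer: -2725345/37 ≈ -73658.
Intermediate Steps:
M = -263
S(h) = 1/(-263 + h) (S(h) = 1/(h - 263) = 1/(-263 + h))
(S(300) - 73178) + K(401, 219) = (1/(-263 + 300) - 73178) - 480 = (1/37 - 73178) - 480 = -2707585/37 - 480 = -2725345/37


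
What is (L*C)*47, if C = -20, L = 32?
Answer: -30080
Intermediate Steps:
(L*C)*47 = (32*(-20))*47 = -640*47 = -30080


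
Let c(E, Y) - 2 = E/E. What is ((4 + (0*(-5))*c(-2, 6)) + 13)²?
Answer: 289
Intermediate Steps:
c(E, Y) = 3 (c(E, Y) = 2 + E/E = 2 + 1 = 3)
((4 + (0*(-5))*c(-2, 6)) + 13)² = ((4 + (0*(-5))*3) + 13)² = ((4 + 0*3) + 13)² = ((4 + 0) + 13)² = (4 + 13)² = 17² = 289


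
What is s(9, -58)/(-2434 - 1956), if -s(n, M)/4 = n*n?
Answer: 162/2195 ≈ 0.073804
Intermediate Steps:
s(n, M) = -4*n**2 (s(n, M) = -4*n*n = -4*n**2)
s(9, -58)/(-2434 - 1956) = (-4*9**2)/(-2434 - 1956) = -4*81/(-4390) = -324*(-1/4390) = 162/2195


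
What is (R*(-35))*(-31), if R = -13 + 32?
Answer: 20615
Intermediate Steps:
R = 19
(R*(-35))*(-31) = (19*(-35))*(-31) = -665*(-31) = 20615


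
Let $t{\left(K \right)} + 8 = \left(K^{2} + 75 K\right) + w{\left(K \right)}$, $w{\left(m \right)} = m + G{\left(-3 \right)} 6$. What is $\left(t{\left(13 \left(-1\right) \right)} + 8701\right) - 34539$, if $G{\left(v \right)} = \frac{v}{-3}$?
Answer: $-26659$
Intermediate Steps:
$G{\left(v \right)} = - \frac{v}{3}$ ($G{\left(v \right)} = v \left(- \frac{1}{3}\right) = - \frac{v}{3}$)
$w{\left(m \right)} = 6 + m$ ($w{\left(m \right)} = m + \left(- \frac{1}{3}\right) \left(-3\right) 6 = m + 1 \cdot 6 = m + 6 = 6 + m$)
$t{\left(K \right)} = -2 + K^{2} + 76 K$ ($t{\left(K \right)} = -8 + \left(\left(K^{2} + 75 K\right) + \left(6 + K\right)\right) = -8 + \left(6 + K^{2} + 76 K\right) = -2 + K^{2} + 76 K$)
$\left(t{\left(13 \left(-1\right) \right)} + 8701\right) - 34539 = \left(\left(-2 + \left(13 \left(-1\right)\right)^{2} + 76 \cdot 13 \left(-1\right)\right) + 8701\right) - 34539 = \left(\left(-2 + \left(-13\right)^{2} + 76 \left(-13\right)\right) + 8701\right) - 34539 = \left(\left(-2 + 169 - 988\right) + 8701\right) - 34539 = \left(-821 + 8701\right) - 34539 = 7880 - 34539 = -26659$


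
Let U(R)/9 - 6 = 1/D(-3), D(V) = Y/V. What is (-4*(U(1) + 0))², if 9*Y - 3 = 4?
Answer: 291600/49 ≈ 5951.0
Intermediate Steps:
Y = 7/9 (Y = ⅓ + (⅑)*4 = ⅓ + 4/9 = 7/9 ≈ 0.77778)
D(V) = 7/(9*V)
U(R) = 135/7 (U(R) = 54 + 9/(((7/9)/(-3))) = 54 + 9/(((7/9)*(-⅓))) = 54 + 9/(-7/27) = 54 + 9*(-27/7) = 54 - 243/7 = 135/7)
(-4*(U(1) + 0))² = (-4*(135/7 + 0))² = (-4*135/7)² = (-540/7)² = 291600/49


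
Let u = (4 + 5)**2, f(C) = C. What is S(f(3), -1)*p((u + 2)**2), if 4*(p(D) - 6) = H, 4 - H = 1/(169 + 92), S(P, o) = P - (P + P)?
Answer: -7307/348 ≈ -20.997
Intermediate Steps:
S(P, o) = -P (S(P, o) = P - 2*P = -P)
u = 81 (u = 9**2 = 81)
H = 1043/261 (H = 4 - 1/(169 + 92) = 4 - 1/261 = 1043/261 ≈ 3.9962)
p(D) = 7307/1044 (p(D) = 6 + (1/4)*(1043/261) = 6 + 1043/1044 = 7307/1044)
S(f(3), -1)*p((u + 2)**2) = -1*3*(7307/1044) = -3*7307/1044 = -7307/348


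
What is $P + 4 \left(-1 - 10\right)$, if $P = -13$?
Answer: $-57$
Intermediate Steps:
$P + 4 \left(-1 - 10\right) = -13 + 4 \left(-1 - 10\right) = -13 + 4 \left(-11\right) = -13 - 44 = -57$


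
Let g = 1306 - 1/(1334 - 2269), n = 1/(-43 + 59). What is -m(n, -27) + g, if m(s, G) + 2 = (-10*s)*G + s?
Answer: 19314311/14960 ≈ 1291.1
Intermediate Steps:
n = 1/16 ≈ 0.062500
m(s, G) = -2 + s - 10*G*s (m(s, G) = -2 + ((-10*s)*G + s) = -2 + (-10*G*s + s) = -2 + (s - 10*G*s) = -2 + s - 10*G*s)
g = 1221111/935 (g = 1306 - 1/(-935) = 1306 - 1*(-1/935) = 1306 + 1/935 = 1221111/935 ≈ 1306.0)
-m(n, -27) + g = -(-2 + 1/16 - 10*(-27)*1/16) + 1221111/935 = -(-2 + 1/16 + 135/8) + 1221111/935 = -1*239/16 + 1221111/935 = -239/16 + 1221111/935 = 19314311/14960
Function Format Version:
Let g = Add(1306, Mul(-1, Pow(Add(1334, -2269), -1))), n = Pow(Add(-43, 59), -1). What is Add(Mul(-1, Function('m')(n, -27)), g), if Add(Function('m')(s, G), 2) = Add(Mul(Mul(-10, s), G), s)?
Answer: Rational(19314311, 14960) ≈ 1291.1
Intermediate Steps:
n = Rational(1, 16) (n = Pow(16, -1) = Rational(1, 16) ≈ 0.062500)
Function('m')(s, G) = Add(-2, s, Mul(-10, G, s)) (Function('m')(s, G) = Add(-2, Add(Mul(Mul(-10, s), G), s)) = Add(-2, Add(Mul(-10, G, s), s)) = Add(-2, Add(s, Mul(-10, G, s))) = Add(-2, s, Mul(-10, G, s)))
g = Rational(1221111, 935) (g = Add(1306, Mul(-1, Pow(-935, -1))) = Add(1306, Mul(-1, Rational(-1, 935))) = Add(1306, Rational(1, 935)) = Rational(1221111, 935) ≈ 1306.0)
Add(Mul(-1, Function('m')(n, -27)), g) = Add(Mul(-1, Add(-2, Rational(1, 16), Mul(-10, -27, Rational(1, 16)))), Rational(1221111, 935)) = Add(Mul(-1, Add(-2, Rational(1, 16), Rational(135, 8))), Rational(1221111, 935)) = Add(Mul(-1, Rational(239, 16)), Rational(1221111, 935)) = Add(Rational(-239, 16), Rational(1221111, 935)) = Rational(19314311, 14960)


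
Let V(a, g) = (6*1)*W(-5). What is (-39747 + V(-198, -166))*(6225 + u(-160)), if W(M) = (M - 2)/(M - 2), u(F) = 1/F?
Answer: -39581996259/160 ≈ -2.4739e+8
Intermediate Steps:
W(M) = 1 (W(M) = (-2 + M)/(-2 + M) = 1)
V(a, g) = 6 (V(a, g) = (6*1)*1 = 6*1 = 6)
(-39747 + V(-198, -166))*(6225 + u(-160)) = (-39747 + 6)*(6225 + 1/(-160)) = -39741*(6225 - 1/160) = -39741*995999/160 = -39581996259/160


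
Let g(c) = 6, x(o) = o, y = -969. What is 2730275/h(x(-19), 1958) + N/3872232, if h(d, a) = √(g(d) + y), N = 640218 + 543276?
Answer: 15173/49644 - 2730275*I*√107/321 ≈ 0.30564 - 87982.0*I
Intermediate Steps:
N = 1183494
h(d, a) = 3*I*√107 (h(d, a) = √(6 - 969) = √(-963) = 3*I*√107)
2730275/h(x(-19), 1958) + N/3872232 = 2730275/((3*I*√107)) + 1183494/3872232 = 2730275*(-I*√107/321) + 1183494*(1/3872232) = -2730275*I*√107/321 + 15173/49644 = 15173/49644 - 2730275*I*√107/321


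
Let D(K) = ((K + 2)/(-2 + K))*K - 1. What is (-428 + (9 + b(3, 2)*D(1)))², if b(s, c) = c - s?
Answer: 172225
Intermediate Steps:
D(K) = -1 + K*(2 + K)/(-2 + K) (D(K) = ((2 + K)/(-2 + K))*K - 1 = K*(2 + K)/(-2 + K) - 1 = -1 + K*(2 + K)/(-2 + K))
(-428 + (9 + b(3, 2)*D(1)))² = (-428 + (9 + (2 - 1*3)*((2 + 1 + 1²)/(-2 + 1))))² = (-428 + (9 + (2 - 3)*((2 + 1 + 1)/(-1))))² = (-428 + (9 - (-1)*4))² = (-428 + (9 - 1*(-4)))² = (-428 + (9 + 4))² = (-428 + 13)² = (-415)² = 172225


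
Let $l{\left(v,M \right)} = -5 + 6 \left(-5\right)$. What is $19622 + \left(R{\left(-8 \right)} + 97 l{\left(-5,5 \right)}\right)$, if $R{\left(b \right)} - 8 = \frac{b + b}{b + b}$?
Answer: $16236$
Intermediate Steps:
$R{\left(b \right)} = 9$ ($R{\left(b \right)} = 8 + \frac{b + b}{b + b} = 8 + \frac{2 b}{2 b} = 8 + 2 b \frac{1}{2 b} = 8 + 1 = 9$)
$l{\left(v,M \right)} = -35$ ($l{\left(v,M \right)} = -5 - 30 = -35$)
$19622 + \left(R{\left(-8 \right)} + 97 l{\left(-5,5 \right)}\right) = 19622 + \left(9 + 97 \left(-35\right)\right) = 19622 + \left(9 - 3395\right) = 19622 - 3386 = 16236$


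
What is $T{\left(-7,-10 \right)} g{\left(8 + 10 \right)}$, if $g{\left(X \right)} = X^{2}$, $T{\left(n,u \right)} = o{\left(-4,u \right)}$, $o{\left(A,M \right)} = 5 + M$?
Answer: $-1620$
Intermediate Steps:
$T{\left(n,u \right)} = 5 + u$
$T{\left(-7,-10 \right)} g{\left(8 + 10 \right)} = \left(5 - 10\right) \left(8 + 10\right)^{2} = - 5 \cdot 18^{2} = \left(-5\right) 324 = -1620$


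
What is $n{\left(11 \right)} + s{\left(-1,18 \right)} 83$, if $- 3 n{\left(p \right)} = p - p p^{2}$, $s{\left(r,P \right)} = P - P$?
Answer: $440$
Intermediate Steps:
$s{\left(r,P \right)} = 0$
$n{\left(p \right)} = - \frac{p}{3} + \frac{p^{3}}{3}$ ($n{\left(p \right)} = - \frac{p - p p^{2}}{3} = - \frac{p - p^{3}}{3} = - \frac{p}{3} + \frac{p^{3}}{3}$)
$n{\left(11 \right)} + s{\left(-1,18 \right)} 83 = \frac{1}{3} \cdot 11 \left(-1 + 11^{2}\right) + 0 \cdot 83 = \frac{1}{3} \cdot 11 \left(-1 + 121\right) + 0 = \frac{1}{3} \cdot 11 \cdot 120 + 0 = 440 + 0 = 440$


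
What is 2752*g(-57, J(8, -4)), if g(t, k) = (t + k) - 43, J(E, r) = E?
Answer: -253184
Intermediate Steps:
g(t, k) = -43 + k + t (g(t, k) = (k + t) - 43 = -43 + k + t)
2752*g(-57, J(8, -4)) = 2752*(-43 + 8 - 57) = 2752*(-92) = -253184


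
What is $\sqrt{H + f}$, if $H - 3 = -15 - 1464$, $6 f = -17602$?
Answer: $\frac{i \sqrt{39687}}{3} \approx 66.405 i$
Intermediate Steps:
$f = - \frac{8801}{3}$ ($f = \frac{1}{6} \left(-17602\right) = - \frac{8801}{3} \approx -2933.7$)
$H = -1476$ ($H = 3 - 1479 = -1476$)
$\sqrt{H + f} = \sqrt{-1476 - \frac{8801}{3}} = \sqrt{- \frac{13229}{3}} = \frac{i \sqrt{39687}}{3}$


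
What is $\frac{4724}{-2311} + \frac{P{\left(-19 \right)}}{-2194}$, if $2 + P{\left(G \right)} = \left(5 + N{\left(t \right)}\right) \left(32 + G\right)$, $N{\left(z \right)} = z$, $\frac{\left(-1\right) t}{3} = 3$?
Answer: $- \frac{5119831}{2535167} \approx -2.0195$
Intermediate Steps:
$t = -9$ ($t = \left(-3\right) 3 = -9$)
$P{\left(G \right)} = -130 - 4 G$ ($P{\left(G \right)} = -2 + \left(5 - 9\right) \left(32 + G\right) = -2 - 4 \left(32 + G\right) = -2 - \left(128 + 4 G\right) = -130 - 4 G$)
$\frac{4724}{-2311} + \frac{P{\left(-19 \right)}}{-2194} = \frac{4724}{-2311} + \frac{-130 - -76}{-2194} = 4724 \left(- \frac{1}{2311}\right) + \left(-130 + 76\right) \left(- \frac{1}{2194}\right) = - \frac{4724}{2311} - - \frac{27}{1097} = - \frac{4724}{2311} + \frac{27}{1097} = - \frac{5119831}{2535167}$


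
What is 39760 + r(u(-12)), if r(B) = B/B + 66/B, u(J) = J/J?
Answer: 39827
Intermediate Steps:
u(J) = 1
r(B) = 1 + 66/B
39760 + r(u(-12)) = 39760 + (66 + 1)/1 = 39760 + 1*67 = 39760 + 67 = 39827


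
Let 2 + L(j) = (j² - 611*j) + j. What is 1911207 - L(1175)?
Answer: 1247334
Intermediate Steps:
L(j) = -2 + j² - 610*j (L(j) = -2 + ((j² - 611*j) + j) = -2 + (j² - 610*j) = -2 + j² - 610*j)
1911207 - L(1175) = 1911207 - (-2 + 1175² - 610*1175) = 1911207 - (-2 + 1380625 - 716750) = 1911207 - 1*663873 = 1911207 - 663873 = 1247334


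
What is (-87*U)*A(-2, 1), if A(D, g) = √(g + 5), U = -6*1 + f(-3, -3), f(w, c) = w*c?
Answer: -261*√6 ≈ -639.32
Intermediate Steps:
f(w, c) = c*w
U = 3 (U = -6*1 - 3*(-3) = -6 + 9 = 3)
A(D, g) = √(5 + g)
(-87*U)*A(-2, 1) = (-87*3)*√(5 + 1) = -261*√6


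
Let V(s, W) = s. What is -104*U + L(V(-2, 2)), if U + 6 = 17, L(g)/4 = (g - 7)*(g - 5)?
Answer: -892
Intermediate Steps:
L(g) = 4*(-7 + g)*(-5 + g) (L(g) = 4*((g - 7)*(g - 5)) = 4*((-7 + g)*(-5 + g)) = 4*(-7 + g)*(-5 + g))
U = 11 (U = -6 + 17 = 11)
-104*U + L(V(-2, 2)) = -104*11 + (140 - 48*(-2) + 4*(-2)²) = -1144 + (140 + 96 + 4*4) = -1144 + (140 + 96 + 16) = -1144 + 252 = -892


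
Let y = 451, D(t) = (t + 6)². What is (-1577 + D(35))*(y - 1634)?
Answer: -123032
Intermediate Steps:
D(t) = (6 + t)²
(-1577 + D(35))*(y - 1634) = (-1577 + (6 + 35)²)*(451 - 1634) = (-1577 + 41²)*(-1183) = (-1577 + 1681)*(-1183) = 104*(-1183) = -123032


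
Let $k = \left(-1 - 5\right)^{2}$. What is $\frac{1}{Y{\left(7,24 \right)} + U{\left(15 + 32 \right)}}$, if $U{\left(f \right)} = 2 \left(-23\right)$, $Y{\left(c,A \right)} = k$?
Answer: $- \frac{1}{10} \approx -0.1$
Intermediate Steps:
$k = 36$ ($k = \left(-6\right)^{2} = 36$)
$Y{\left(c,A \right)} = 36$
$U{\left(f \right)} = -46$
$\frac{1}{Y{\left(7,24 \right)} + U{\left(15 + 32 \right)}} = \frac{1}{36 - 46} = \frac{1}{-10} = - \frac{1}{10}$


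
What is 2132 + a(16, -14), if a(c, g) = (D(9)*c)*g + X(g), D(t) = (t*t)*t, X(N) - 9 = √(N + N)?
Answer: -161155 + 2*I*√7 ≈ -1.6116e+5 + 5.2915*I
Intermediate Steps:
X(N) = 9 + √2*√N (X(N) = 9 + √(N + N) = 9 + √(2*N) = 9 + √2*√N)
D(t) = t³ (D(t) = t²*t = t³)
a(c, g) = 9 + √2*√g + 729*c*g (a(c, g) = (9³*c)*g + (9 + √2*√g) = (729*c)*g + (9 + √2*√g) = 729*c*g + (9 + √2*√g) = 9 + √2*√g + 729*c*g)
2132 + a(16, -14) = 2132 + (9 + √2*√(-14) + 729*16*(-14)) = 2132 + (9 + √2*(I*√14) - 163296) = 2132 + (9 + 2*I*√7 - 163296) = 2132 + (-163287 + 2*I*√7) = -161155 + 2*I*√7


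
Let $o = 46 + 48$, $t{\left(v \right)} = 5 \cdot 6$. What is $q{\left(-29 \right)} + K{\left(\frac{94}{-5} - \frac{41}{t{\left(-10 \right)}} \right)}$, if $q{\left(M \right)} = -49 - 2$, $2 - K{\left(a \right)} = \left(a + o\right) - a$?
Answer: $-143$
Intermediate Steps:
$t{\left(v \right)} = 30$
$o = 94$
$K{\left(a \right)} = -92$ ($K{\left(a \right)} = 2 - \left(\left(a + 94\right) - a\right) = 2 - \left(\left(94 + a\right) - a\right) = 2 - 94 = -92$)
$q{\left(M \right)} = -51$
$q{\left(-29 \right)} + K{\left(\frac{94}{-5} - \frac{41}{t{\left(-10 \right)}} \right)} = -51 - 92 = -143$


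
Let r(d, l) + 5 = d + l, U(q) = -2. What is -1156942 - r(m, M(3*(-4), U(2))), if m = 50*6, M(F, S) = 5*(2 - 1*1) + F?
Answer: -1157230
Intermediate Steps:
M(F, S) = 5 + F (M(F, S) = 5*(2 - 1) + F = 5*1 + F = 5 + F)
m = 300
r(d, l) = -5 + d + l (r(d, l) = -5 + (d + l) = -5 + d + l)
-1156942 - r(m, M(3*(-4), U(2))) = -1156942 - (-5 + 300 + (5 + 3*(-4))) = -1156942 - (-5 + 300 + (5 - 12)) = -1156942 - (-5 + 300 - 7) = -1156942 - 1*288 = -1156942 - 288 = -1157230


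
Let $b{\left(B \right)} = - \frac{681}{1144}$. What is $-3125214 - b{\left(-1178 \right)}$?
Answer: $- \frac{3575244135}{1144} \approx -3.1252 \cdot 10^{6}$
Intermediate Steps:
$b{\left(B \right)} = - \frac{681}{1144}$ ($b{\left(B \right)} = \left(-681\right) \frac{1}{1144} = - \frac{681}{1144}$)
$-3125214 - b{\left(-1178 \right)} = -3125214 - - \frac{681}{1144} = -3125214 + \frac{681}{1144} = - \frac{3575244135}{1144}$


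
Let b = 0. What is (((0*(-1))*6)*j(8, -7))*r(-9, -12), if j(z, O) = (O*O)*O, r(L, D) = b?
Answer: 0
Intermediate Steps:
r(L, D) = 0
j(z, O) = O**3 (j(z, O) = O**2*O = O**3)
(((0*(-1))*6)*j(8, -7))*r(-9, -12) = (((0*(-1))*6)*(-7)**3)*0 = ((0*6)*(-343))*0 = (0*(-343))*0 = 0*0 = 0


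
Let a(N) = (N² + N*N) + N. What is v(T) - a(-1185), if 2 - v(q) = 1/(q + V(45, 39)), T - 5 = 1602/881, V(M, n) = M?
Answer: -128157171357/45652 ≈ -2.8073e+6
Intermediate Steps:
T = 6007/881 (T = 5 + 1602/881 = 6007/881 ≈ 6.8184)
a(N) = N + 2*N² (a(N) = (N² + N²) + N = 2*N² + N = N + 2*N²)
v(q) = 2 - 1/(45 + q) (v(q) = 2 - 1/(q + 45) = 2 - 1/(45 + q))
v(T) - a(-1185) = (89 + 2*(6007/881))/(45 + 6007/881) - (-1185)*(1 + 2*(-1185)) = (89 + 12014/881)/(45652/881) - (-1185)*(1 - 2370) = (881/45652)*(90423/881) - (-1185)*(-2369) = 90423/45652 - 1*2807265 = 90423/45652 - 2807265 = -128157171357/45652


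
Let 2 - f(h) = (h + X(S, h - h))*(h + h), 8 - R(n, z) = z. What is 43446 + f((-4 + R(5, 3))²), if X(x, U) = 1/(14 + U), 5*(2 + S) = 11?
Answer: 304121/7 ≈ 43446.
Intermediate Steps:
S = ⅕ (S = -2 + (⅕)*11 = -2 + 11/5 = ⅕ ≈ 0.20000)
R(n, z) = 8 - z
f(h) = 2 - 2*h*(1/14 + h) (f(h) = 2 - (h + 1/(14 + (h - h)))*(h + h) = 2 - (h + 1/(14 + 0))*2*h = 2 - (h + 1/14)*2*h = 2 - (1/14 + h)*2*h = 2 - 2*h*(1/14 + h))
43446 + f((-4 + R(5, 3))²) = 43446 + (2 - 2*(-4 + (8 - 1*3))⁴ - (-4 + (8 - 1*3))²/7) = 43446 + (2 - 2*(-4 + (8 - 3))⁴ - (-4 + (8 - 3))²/7) = 43446 + (2 - 2*(-4 + 5)⁴ - (-4 + 5)²/7) = 43446 + (2 - 2*(1²)² - ⅐*1²) = 43446 + (2 - 2*1² - ⅐*1) = 43446 + (2 - 2*1 - ⅐) = 43446 + (2 - 2 - ⅐) = 43446 - ⅐ = 304121/7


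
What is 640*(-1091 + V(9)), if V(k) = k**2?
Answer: -646400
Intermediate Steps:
640*(-1091 + V(9)) = 640*(-1091 + 9**2) = 640*(-1091 + 81) = 640*(-1010) = -646400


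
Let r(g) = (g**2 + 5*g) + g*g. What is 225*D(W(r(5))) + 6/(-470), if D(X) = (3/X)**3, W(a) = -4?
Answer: -1427817/15040 ≈ -94.935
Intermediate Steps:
r(g) = 2*g**2 + 5*g (r(g) = (g**2 + 5*g) + g**2 = 2*g**2 + 5*g)
D(X) = 27/X**3
225*D(W(r(5))) + 6/(-470) = 225*(27/(-4)**3) + 6/(-470) = 225*(27*(-1/64)) + 6*(-1/470) = 225*(-27/64) - 3/235 = -6075/64 - 3/235 = -1427817/15040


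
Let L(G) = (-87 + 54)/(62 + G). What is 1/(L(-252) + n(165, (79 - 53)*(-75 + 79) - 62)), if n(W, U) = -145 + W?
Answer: 190/3833 ≈ 0.049570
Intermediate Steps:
L(G) = -33/(62 + G)
1/(L(-252) + n(165, (79 - 53)*(-75 + 79) - 62)) = 1/(-33/(62 - 252) + (-145 + 165)) = 1/(-33/(-190) + 20) = 1/(-33*(-1/190) + 20) = 1/(33/190 + 20) = 1/(3833/190) = 190/3833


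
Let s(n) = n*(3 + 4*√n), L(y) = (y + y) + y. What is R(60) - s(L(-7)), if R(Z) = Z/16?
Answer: 267/4 + 84*I*√21 ≈ 66.75 + 384.94*I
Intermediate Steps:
L(y) = 3*y (L(y) = 2*y + y = 3*y)
R(Z) = Z/16 (R(Z) = Z*(1/16) = Z/16)
R(60) - s(L(-7)) = (1/16)*60 - (3*(3*(-7)) + 4*(3*(-7))^(3/2)) = 15/4 - (3*(-21) + 4*(-21)^(3/2)) = 15/4 - (-63 + 4*(-21*I*√21)) = 15/4 - (-63 - 84*I*√21) = 15/4 + (63 + 84*I*√21) = 267/4 + 84*I*√21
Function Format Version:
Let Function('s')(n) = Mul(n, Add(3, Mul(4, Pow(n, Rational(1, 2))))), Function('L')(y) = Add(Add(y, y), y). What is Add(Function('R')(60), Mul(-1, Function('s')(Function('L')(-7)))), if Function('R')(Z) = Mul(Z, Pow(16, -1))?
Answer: Add(Rational(267, 4), Mul(84, I, Pow(21, Rational(1, 2)))) ≈ Add(66.750, Mul(384.94, I))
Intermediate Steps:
Function('L')(y) = Mul(3, y) (Function('L')(y) = Add(Mul(2, y), y) = Mul(3, y))
Function('R')(Z) = Mul(Rational(1, 16), Z) (Function('R')(Z) = Mul(Z, Rational(1, 16)) = Mul(Rational(1, 16), Z))
Add(Function('R')(60), Mul(-1, Function('s')(Function('L')(-7)))) = Add(Mul(Rational(1, 16), 60), Mul(-1, Add(Mul(3, Mul(3, -7)), Mul(4, Pow(Mul(3, -7), Rational(3, 2)))))) = Add(Rational(15, 4), Mul(-1, Add(Mul(3, -21), Mul(4, Pow(-21, Rational(3, 2)))))) = Add(Rational(15, 4), Mul(-1, Add(-63, Mul(4, Mul(-21, I, Pow(21, Rational(1, 2))))))) = Add(Rational(15, 4), Mul(-1, Add(-63, Mul(-84, I, Pow(21, Rational(1, 2)))))) = Add(Rational(15, 4), Add(63, Mul(84, I, Pow(21, Rational(1, 2))))) = Add(Rational(267, 4), Mul(84, I, Pow(21, Rational(1, 2))))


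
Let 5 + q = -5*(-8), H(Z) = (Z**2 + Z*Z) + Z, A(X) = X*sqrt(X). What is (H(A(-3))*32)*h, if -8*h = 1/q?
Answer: 216/35 + 12*I*sqrt(3)/35 ≈ 6.1714 + 0.59385*I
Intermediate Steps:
A(X) = X**(3/2)
H(Z) = Z + 2*Z**2 (H(Z) = (Z**2 + Z**2) + Z = 2*Z**2 + Z = Z + 2*Z**2)
q = 35 (q = -5 - 5*(-8) = -5 + 40 = 35)
h = -1/280 (h = -1/8/35 = -1/8*1/35 = -1/280 ≈ -0.0035714)
(H(A(-3))*32)*h = (((-3)**(3/2)*(1 + 2*(-3)**(3/2)))*32)*(-1/280) = (((-3*I*sqrt(3))*(1 + 2*(-3*I*sqrt(3))))*32)*(-1/280) = (((-3*I*sqrt(3))*(1 - 6*I*sqrt(3)))*32)*(-1/280) = (-3*I*sqrt(3)*(1 - 6*I*sqrt(3))*32)*(-1/280) = -96*I*sqrt(3)*(1 - 6*I*sqrt(3))*(-1/280) = 12*I*sqrt(3)*(1 - 6*I*sqrt(3))/35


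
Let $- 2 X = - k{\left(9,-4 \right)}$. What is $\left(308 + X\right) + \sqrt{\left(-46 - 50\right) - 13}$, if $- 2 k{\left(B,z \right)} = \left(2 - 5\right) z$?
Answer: $305 + i \sqrt{109} \approx 305.0 + 10.44 i$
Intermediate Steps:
$k{\left(B,z \right)} = \frac{3 z}{2}$ ($k{\left(B,z \right)} = - \frac{\left(2 - 5\right) z}{2} = - \frac{\left(-3\right) z}{2} = \frac{3 z}{2}$)
$X = -3$ ($X = - \frac{\left(-1\right) \frac{3}{2} \left(-4\right)}{2} = - \frac{\left(-1\right) \left(-6\right)}{2} = \left(- \frac{1}{2}\right) 6 = -3$)
$\left(308 + X\right) + \sqrt{\left(-46 - 50\right) - 13} = \left(308 - 3\right) + \sqrt{\left(-46 - 50\right) - 13} = 305 + \sqrt{-96 - 13} = 305 + \sqrt{-109} = 305 + i \sqrt{109}$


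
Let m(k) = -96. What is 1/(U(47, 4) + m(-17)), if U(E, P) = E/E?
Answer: -1/95 ≈ -0.010526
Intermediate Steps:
U(E, P) = 1
1/(U(47, 4) + m(-17)) = 1/(1 - 96) = 1/(-95) = -1/95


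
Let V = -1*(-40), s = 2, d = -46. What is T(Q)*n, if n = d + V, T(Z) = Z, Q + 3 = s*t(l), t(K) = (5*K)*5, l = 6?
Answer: -1782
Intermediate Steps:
V = 40
t(K) = 25*K
Q = 297 (Q = -3 + 2*(25*6) = -3 + 2*150 = -3 + 300 = 297)
n = -6 (n = -46 + 40 = -6)
T(Q)*n = 297*(-6) = -1782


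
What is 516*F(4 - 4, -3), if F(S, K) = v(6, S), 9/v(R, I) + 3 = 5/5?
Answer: -2322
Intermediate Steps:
v(R, I) = -9/2 (v(R, I) = 9/(-3 + 5/5) = 9/(-3 + 5*(⅕)) = 9/(-3 + 1) = 9/(-2) = 9*(-½) = -9/2)
F(S, K) = -9/2
516*F(4 - 4, -3) = 516*(-9/2) = -2322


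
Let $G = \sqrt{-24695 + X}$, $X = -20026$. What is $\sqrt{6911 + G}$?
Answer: $\sqrt{6911 + 3 i \sqrt{4969}} \approx 83.142 + 1.272 i$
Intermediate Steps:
$G = 3 i \sqrt{4969}$ ($G = \sqrt{-24695 - 20026} = \sqrt{-44721} = 3 i \sqrt{4969} \approx 211.47 i$)
$\sqrt{6911 + G} = \sqrt{6911 + 3 i \sqrt{4969}}$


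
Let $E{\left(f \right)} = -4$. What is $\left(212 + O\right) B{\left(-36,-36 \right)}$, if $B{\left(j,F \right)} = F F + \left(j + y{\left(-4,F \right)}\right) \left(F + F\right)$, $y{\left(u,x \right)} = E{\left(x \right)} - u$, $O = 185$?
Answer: $1543536$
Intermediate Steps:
$y{\left(u,x \right)} = -4 - u$
$B{\left(j,F \right)} = F^{2} + 2 F j$ ($B{\left(j,F \right)} = F F + \left(j - 0\right) \left(F + F\right) = F^{2} + \left(j + \left(-4 + 4\right)\right) 2 F = F^{2} + \left(j + 0\right) 2 F = F^{2} + j 2 F = F^{2} + 2 F j$)
$\left(212 + O\right) B{\left(-36,-36 \right)} = \left(212 + 185\right) \left(- 36 \left(-36 + 2 \left(-36\right)\right)\right) = 397 \left(- 36 \left(-36 - 72\right)\right) = 397 \left(\left(-36\right) \left(-108\right)\right) = 397 \cdot 3888 = 1543536$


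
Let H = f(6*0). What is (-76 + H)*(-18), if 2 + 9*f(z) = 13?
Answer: 1346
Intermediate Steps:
f(z) = 11/9 (f(z) = -2/9 + (1/9)*13 = -2/9 + 13/9 = 11/9)
H = 11/9 ≈ 1.2222
(-76 + H)*(-18) = (-76 + 11/9)*(-18) = -673/9*(-18) = 1346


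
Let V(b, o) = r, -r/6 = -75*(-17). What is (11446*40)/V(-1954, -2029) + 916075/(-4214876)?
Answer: -193674680159/3224380140 ≈ -60.066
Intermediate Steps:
r = -7650 (r = -(-450)*(-17) = -6*1275 = -7650)
V(b, o) = -7650
(11446*40)/V(-1954, -2029) + 916075/(-4214876) = (11446*40)/(-7650) + 916075/(-4214876) = 457840*(-1/7650) + 916075*(-1/4214876) = -45784/765 - 916075/4214876 = -193674680159/3224380140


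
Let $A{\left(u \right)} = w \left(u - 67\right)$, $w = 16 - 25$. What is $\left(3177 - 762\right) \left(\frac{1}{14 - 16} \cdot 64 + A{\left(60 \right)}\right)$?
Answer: $74865$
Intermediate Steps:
$w = -9$ ($w = 16 - 25 = -9$)
$A{\left(u \right)} = 603 - 9 u$ ($A{\left(u \right)} = - 9 \left(u - 67\right) = - 9 \left(-67 + u\right) = 603 - 9 u$)
$\left(3177 - 762\right) \left(\frac{1}{14 - 16} \cdot 64 + A{\left(60 \right)}\right) = \left(3177 - 762\right) \left(\frac{1}{14 - 16} \cdot 64 + \left(603 - 540\right)\right) = 2415 \left(\frac{1}{-2} \cdot 64 + \left(603 - 540\right)\right) = 2415 \left(\left(- \frac{1}{2}\right) 64 + 63\right) = 2415 \left(-32 + 63\right) = 2415 \cdot 31 = 74865$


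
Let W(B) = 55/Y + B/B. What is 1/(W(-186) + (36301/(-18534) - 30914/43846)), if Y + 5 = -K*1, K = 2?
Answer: -2844246174/27079550363 ≈ -0.10503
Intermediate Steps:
Y = -7 (Y = -5 - 1*2*1 = -5 - 2*1 = -5 - 2 = -7)
W(B) = -48/7 (W(B) = 55/(-7) + B/B = 55*(-1/7) + 1 = -55/7 + 1 = -48/7)
1/(W(-186) + (36301/(-18534) - 30914/43846)) = 1/(-48/7 + (36301/(-18534) - 30914/43846)) = 1/(-48/7 + (36301*(-1/18534) - 30914*1/43846)) = 1/(-48/7 + (-36301/18534 - 15457/21923)) = 1/(-48/7 - 1082306861/406320882) = 1/(-27079550363/2844246174) = -2844246174/27079550363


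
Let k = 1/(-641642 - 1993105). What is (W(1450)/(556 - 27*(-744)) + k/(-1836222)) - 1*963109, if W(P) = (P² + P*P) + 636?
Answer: -24042605555051234847599/24968816874509274 ≈ -9.6291e+5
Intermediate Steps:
k = -1/2634747 (k = 1/(-2634747) = -1/2634747 ≈ -3.7954e-7)
W(P) = 636 + 2*P² (W(P) = (P² + P²) + 636 = 2*P² + 636 = 636 + 2*P²)
(W(1450)/(556 - 27*(-744)) + k/(-1836222)) - 1*963109 = ((636 + 2*1450²)/(556 - 27*(-744)) - 1/2634747/(-1836222)) - 1*963109 = ((636 + 2*2102500)/(556 + 20088) - 1/2634747*(-1/1836222)) - 963109 = ((636 + 4205000)/20644 + 1/4837980405834) - 963109 = (4205636*(1/20644) + 1/4837980405834) - 963109 = (1051409/5161 + 1/4837980405834) - 963109 = 5086696140517525267/24968816874509274 - 963109 = -24042605555051234847599/24968816874509274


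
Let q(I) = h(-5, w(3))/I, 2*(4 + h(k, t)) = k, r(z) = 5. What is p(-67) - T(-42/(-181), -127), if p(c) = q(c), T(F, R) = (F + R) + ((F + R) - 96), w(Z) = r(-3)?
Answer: 8479997/24254 ≈ 349.63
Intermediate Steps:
w(Z) = 5
h(k, t) = -4 + k/2
T(F, R) = -96 + 2*F + 2*R (T(F, R) = (F + R) + (-96 + F + R) = -96 + 2*F + 2*R)
q(I) = -13/(2*I) (q(I) = (-4 + (½)*(-5))/I = (-4 - 5/2)/I = -13/(2*I))
p(c) = -13/(2*c)
p(-67) - T(-42/(-181), -127) = -13/2/(-67) - (-96 + 2*(-42/(-181)) + 2*(-127)) = -13/2*(-1/67) - (-96 + 2*(-42*(-1/181)) - 254) = 13/134 - (-96 + 2*(42/181) - 254) = 13/134 - (-96 + 84/181 - 254) = 13/134 - 1*(-63266/181) = 13/134 + 63266/181 = 8479997/24254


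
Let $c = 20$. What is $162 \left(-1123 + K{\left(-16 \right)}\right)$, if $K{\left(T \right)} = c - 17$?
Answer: $-181440$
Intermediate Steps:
$K{\left(T \right)} = 3$ ($K{\left(T \right)} = 20 - 17 = 3$)
$162 \left(-1123 + K{\left(-16 \right)}\right) = 162 \left(-1123 + 3\right) = 162 \left(-1120\right) = -181440$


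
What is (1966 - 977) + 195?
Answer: 1184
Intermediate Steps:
(1966 - 977) + 195 = 989 + 195 = 1184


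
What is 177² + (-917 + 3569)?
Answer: 33981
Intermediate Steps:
177² + (-917 + 3569) = 31329 + 2652 = 33981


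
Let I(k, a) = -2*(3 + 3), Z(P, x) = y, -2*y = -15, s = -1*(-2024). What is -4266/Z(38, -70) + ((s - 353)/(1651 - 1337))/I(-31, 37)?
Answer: -3574849/6280 ≈ -569.24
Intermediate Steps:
s = 2024
y = 15/2 (y = -½*(-15) = 15/2 ≈ 7.5000)
Z(P, x) = 15/2
I(k, a) = -12 (I(k, a) = -2*6 = -12)
-4266/Z(38, -70) + ((s - 353)/(1651 - 1337))/I(-31, 37) = -4266/15/2 + ((2024 - 353)/(1651 - 1337))/(-12) = -4266*2/15 + (1671/314)*(-1/12) = -2844/5 + (1671*(1/314))*(-1/12) = -2844/5 + (1671/314)*(-1/12) = -2844/5 - 557/1256 = -3574849/6280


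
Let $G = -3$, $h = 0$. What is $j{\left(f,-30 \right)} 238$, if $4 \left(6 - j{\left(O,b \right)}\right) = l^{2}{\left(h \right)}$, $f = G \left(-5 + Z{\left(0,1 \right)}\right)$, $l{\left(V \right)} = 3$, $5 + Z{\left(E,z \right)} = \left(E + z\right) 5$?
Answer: $\frac{1785}{2} \approx 892.5$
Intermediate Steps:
$Z{\left(E,z \right)} = -5 + 5 E + 5 z$ ($Z{\left(E,z \right)} = -5 + \left(E + z\right) 5 = -5 + \left(5 E + 5 z\right) = -5 + 5 E + 5 z$)
$f = 15$ ($f = - 3 \left(-5 + \left(-5 + 5 \cdot 0 + 5 \cdot 1\right)\right) = - 3 \left(-5 + \left(-5 + 0 + 5\right)\right) = - 3 \left(-5 + 0\right) = \left(-3\right) \left(-5\right) = 15$)
$j{\left(O,b \right)} = \frac{15}{4}$ ($j{\left(O,b \right)} = 6 - \frac{3^{2}}{4} = 6 - \frac{9}{4} = \frac{15}{4}$)
$j{\left(f,-30 \right)} 238 = \frac{15}{4} \cdot 238 = \frac{1785}{2}$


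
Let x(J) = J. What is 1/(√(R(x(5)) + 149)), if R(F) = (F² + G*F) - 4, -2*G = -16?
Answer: √210/210 ≈ 0.069007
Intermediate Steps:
G = 8 (G = -½*(-16) = 8)
R(F) = -4 + F² + 8*F (R(F) = (F² + 8*F) - 4 = -4 + F² + 8*F)
1/(√(R(x(5)) + 149)) = 1/(√((-4 + 5² + 8*5) + 149)) = 1/(√((-4 + 25 + 40) + 149)) = 1/(√(61 + 149)) = 1/(√210) = √210/210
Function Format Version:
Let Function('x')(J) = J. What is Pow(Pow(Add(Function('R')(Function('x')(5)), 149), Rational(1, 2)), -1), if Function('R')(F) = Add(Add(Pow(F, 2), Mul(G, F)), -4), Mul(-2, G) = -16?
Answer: Mul(Rational(1, 210), Pow(210, Rational(1, 2))) ≈ 0.069007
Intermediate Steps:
G = 8 (G = Mul(Rational(-1, 2), -16) = 8)
Function('R')(F) = Add(-4, Pow(F, 2), Mul(8, F)) (Function('R')(F) = Add(Add(Pow(F, 2), Mul(8, F)), -4) = Add(-4, Pow(F, 2), Mul(8, F)))
Pow(Pow(Add(Function('R')(Function('x')(5)), 149), Rational(1, 2)), -1) = Pow(Pow(Add(Add(-4, Pow(5, 2), Mul(8, 5)), 149), Rational(1, 2)), -1) = Pow(Pow(Add(Add(-4, 25, 40), 149), Rational(1, 2)), -1) = Pow(Pow(Add(61, 149), Rational(1, 2)), -1) = Pow(Pow(210, Rational(1, 2)), -1) = Mul(Rational(1, 210), Pow(210, Rational(1, 2)))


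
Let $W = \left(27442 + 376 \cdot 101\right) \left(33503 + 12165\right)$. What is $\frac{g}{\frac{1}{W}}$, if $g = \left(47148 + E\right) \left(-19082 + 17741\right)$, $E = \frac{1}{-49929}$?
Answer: $- \frac{3143640828197276611848}{16643} \approx -1.8889 \cdot 10^{17}$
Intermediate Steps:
$E = - \frac{1}{49929} \approx -2.0028 \cdot 10^{-5}$
$W = 2987509224$ ($W = \left(27442 + 37976\right) 45668 = 65418 \cdot 45668 = 2987509224$)
$g = - \frac{1052261463477}{16643}$ ($g = \left(47148 - \frac{1}{49929}\right) \left(-19082 + 17741\right) = \frac{2354052491}{49929} \left(-1341\right) = - \frac{1052261463477}{16643} \approx -6.3225 \cdot 10^{7}$)
$\frac{g}{\frac{1}{W}} = - \frac{1052261463477}{16643 \cdot \frac{1}{2987509224}} = - \frac{1052261463477 \frac{1}{\frac{1}{2987509224}}}{16643} = \left(- \frac{1052261463477}{16643}\right) 2987509224 = - \frac{3143640828197276611848}{16643}$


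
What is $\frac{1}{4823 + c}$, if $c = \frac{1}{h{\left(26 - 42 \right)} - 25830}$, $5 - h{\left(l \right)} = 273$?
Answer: $\frac{26098}{125870653} \approx 0.00020734$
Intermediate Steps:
$h{\left(l \right)} = -268$ ($h{\left(l \right)} = 5 - 273 = -268$)
$c = - \frac{1}{26098}$ ($c = \frac{1}{-268 - 25830} = \frac{1}{-26098} = - \frac{1}{26098} \approx -3.8317 \cdot 10^{-5}$)
$\frac{1}{4823 + c} = \frac{1}{4823 - \frac{1}{26098}} = \frac{1}{\frac{125870653}{26098}} = \frac{26098}{125870653}$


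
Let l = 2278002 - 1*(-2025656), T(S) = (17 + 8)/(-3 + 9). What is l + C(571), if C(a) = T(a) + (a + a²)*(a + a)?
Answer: 2263767397/6 ≈ 3.7729e+8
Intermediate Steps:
T(S) = 25/6
C(a) = 25/6 + 2*a*(a + a²) (C(a) = 25/6 + (a + a²)*(a + a) = 25/6 + (a + a²)*(2*a) = 25/6 + 2*a*(a + a²))
l = 4303658 (l = 2278002 + 2025656 = 4303658)
l + C(571) = 4303658 + (25/6 + 2*571² + 2*571³) = 4303658 + (25/6 + 2*326041 + 2*186169411) = 4303658 + (25/6 + 652082 + 372338822) = 4303658 + 2237945449/6 = 2263767397/6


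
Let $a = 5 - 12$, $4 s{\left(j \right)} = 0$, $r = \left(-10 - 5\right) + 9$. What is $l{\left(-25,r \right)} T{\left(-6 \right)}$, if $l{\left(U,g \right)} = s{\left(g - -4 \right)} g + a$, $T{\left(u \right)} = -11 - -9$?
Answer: $14$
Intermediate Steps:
$r = -6$ ($r = -15 + 9 = -6$)
$T{\left(u \right)} = -2$ ($T{\left(u \right)} = -11 + 9 = -2$)
$s{\left(j \right)} = 0$ ($s{\left(j \right)} = \frac{1}{4} \cdot 0 = 0$)
$a = -7$ ($a = 5 - 12 = -7$)
$l{\left(U,g \right)} = -7$ ($l{\left(U,g \right)} = 0 g - 7 = 0 - 7 = -7$)
$l{\left(-25,r \right)} T{\left(-6 \right)} = \left(-7\right) \left(-2\right) = 14$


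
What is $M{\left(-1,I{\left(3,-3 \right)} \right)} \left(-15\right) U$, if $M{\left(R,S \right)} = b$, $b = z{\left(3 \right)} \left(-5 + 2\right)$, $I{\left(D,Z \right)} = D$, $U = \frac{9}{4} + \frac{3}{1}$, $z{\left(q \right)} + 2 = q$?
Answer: $\frac{945}{4} \approx 236.25$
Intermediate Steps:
$z{\left(q \right)} = -2 + q$
$U = \frac{21}{4}$ ($U = 9 \cdot \frac{1}{4} + 3 \cdot 1 = \frac{9}{4} + 3 = \frac{21}{4} \approx 5.25$)
$b = -3$ ($b = \left(-2 + 3\right) \left(-5 + 2\right) = 1 \left(-3\right) = -3$)
$M{\left(R,S \right)} = -3$
$M{\left(-1,I{\left(3,-3 \right)} \right)} \left(-15\right) U = \left(-3\right) \left(-15\right) \frac{21}{4} = 45 \cdot \frac{21}{4} = \frac{945}{4}$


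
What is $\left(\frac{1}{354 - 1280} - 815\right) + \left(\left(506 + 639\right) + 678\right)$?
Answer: $\frac{933407}{926} \approx 1008.0$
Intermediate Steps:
$\left(\frac{1}{354 - 1280} - 815\right) + \left(\left(506 + 639\right) + 678\right) = \left(\frac{1}{-926} - 815\right) + \left(1145 + 678\right) = \left(- \frac{1}{926} - 815\right) + 1823 = - \frac{754691}{926} + 1823 = \frac{933407}{926}$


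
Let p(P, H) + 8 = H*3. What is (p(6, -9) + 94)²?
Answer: 3481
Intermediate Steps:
p(P, H) = -8 + 3*H (p(P, H) = -8 + H*3 = -8 + 3*H)
(p(6, -9) + 94)² = ((-8 + 3*(-9)) + 94)² = ((-8 - 27) + 94)² = (-35 + 94)² = 59² = 3481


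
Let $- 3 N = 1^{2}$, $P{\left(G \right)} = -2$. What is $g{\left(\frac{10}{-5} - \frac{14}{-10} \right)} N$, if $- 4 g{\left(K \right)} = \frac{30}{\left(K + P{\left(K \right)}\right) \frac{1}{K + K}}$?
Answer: $\frac{15}{13} \approx 1.1538$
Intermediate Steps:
$N = - \frac{1}{3}$ ($N = - \frac{1^{2}}{3} = \left(- \frac{1}{3}\right) 1 = - \frac{1}{3} \approx -0.33333$)
$g{\left(K \right)} = - \frac{15 K}{-2 + K}$ ($g{\left(K \right)} = - \frac{30 \frac{1}{\left(K - 2\right) \frac{1}{K + K}}}{4} = - \frac{30 \frac{1}{\left(-2 + K\right) \frac{1}{2 K}}}{4} = - \frac{30 \frac{1}{\frac{1}{2} \frac{1}{K} \left(-2 + K\right)}}{4} = - \frac{30 \frac{2 K}{-2 + K}}{4} = - \frac{60 K \frac{1}{-2 + K}}{4} = - \frac{15 K}{-2 + K}$)
$g{\left(\frac{10}{-5} - \frac{14}{-10} \right)} N = - \frac{15 \left(\frac{10}{-5} - \frac{14}{-10}\right)}{-2 + \left(\frac{10}{-5} - \frac{14}{-10}\right)} \left(- \frac{1}{3}\right) = - \frac{15 \left(10 \left(- \frac{1}{5}\right) - - \frac{7}{5}\right)}{-2 + \left(10 \left(- \frac{1}{5}\right) - - \frac{7}{5}\right)} \left(- \frac{1}{3}\right) = - \frac{15 \left(-2 + \frac{7}{5}\right)}{-2 + \left(-2 + \frac{7}{5}\right)} \left(- \frac{1}{3}\right) = \left(-15\right) \left(- \frac{3}{5}\right) \frac{1}{-2 - \frac{3}{5}} \left(- \frac{1}{3}\right) = \left(-15\right) \left(- \frac{3}{5}\right) \frac{1}{- \frac{13}{5}} \left(- \frac{1}{3}\right) = \left(-15\right) \left(- \frac{3}{5}\right) \left(- \frac{5}{13}\right) \left(- \frac{1}{3}\right) = \left(- \frac{45}{13}\right) \left(- \frac{1}{3}\right) = \frac{15}{13}$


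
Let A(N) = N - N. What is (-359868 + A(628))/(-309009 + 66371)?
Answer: 179934/121319 ≈ 1.4831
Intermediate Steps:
A(N) = 0
(-359868 + A(628))/(-309009 + 66371) = (-359868 + 0)/(-309009 + 66371) = -359868/(-242638) = -359868*(-1/242638) = 179934/121319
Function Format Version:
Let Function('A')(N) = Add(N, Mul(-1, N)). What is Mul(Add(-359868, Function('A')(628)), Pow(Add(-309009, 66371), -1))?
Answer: Rational(179934, 121319) ≈ 1.4831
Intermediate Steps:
Function('A')(N) = 0
Mul(Add(-359868, Function('A')(628)), Pow(Add(-309009, 66371), -1)) = Mul(Add(-359868, 0), Pow(Add(-309009, 66371), -1)) = Mul(-359868, Pow(-242638, -1)) = Mul(-359868, Rational(-1, 242638)) = Rational(179934, 121319)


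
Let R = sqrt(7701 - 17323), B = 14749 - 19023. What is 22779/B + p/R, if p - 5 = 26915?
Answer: -22779/4274 - 13460*I*sqrt(9622)/4811 ≈ -5.3297 - 274.44*I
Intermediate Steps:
B = -4274
p = 26920 (p = 5 + 26915 = 26920)
R = I*sqrt(9622) (R = sqrt(-9622) = I*sqrt(9622) ≈ 98.092*I)
22779/B + p/R = 22779/(-4274) + 26920/((I*sqrt(9622))) = 22779*(-1/4274) + 26920*(-I*sqrt(9622)/9622) = -22779/4274 - 13460*I*sqrt(9622)/4811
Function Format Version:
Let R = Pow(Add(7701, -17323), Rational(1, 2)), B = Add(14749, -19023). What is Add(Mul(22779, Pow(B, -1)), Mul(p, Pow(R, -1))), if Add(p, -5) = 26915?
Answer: Add(Rational(-22779, 4274), Mul(Rational(-13460, 4811), I, Pow(9622, Rational(1, 2)))) ≈ Add(-5.3297, Mul(-274.44, I))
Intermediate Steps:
B = -4274
p = 26920 (p = Add(5, 26915) = 26920)
R = Mul(I, Pow(9622, Rational(1, 2))) (R = Pow(-9622, Rational(1, 2)) = Mul(I, Pow(9622, Rational(1, 2))) ≈ Mul(98.092, I))
Add(Mul(22779, Pow(B, -1)), Mul(p, Pow(R, -1))) = Add(Mul(22779, Pow(-4274, -1)), Mul(26920, Pow(Mul(I, Pow(9622, Rational(1, 2))), -1))) = Add(Mul(22779, Rational(-1, 4274)), Mul(26920, Mul(Rational(-1, 9622), I, Pow(9622, Rational(1, 2))))) = Add(Rational(-22779, 4274), Mul(Rational(-13460, 4811), I, Pow(9622, Rational(1, 2))))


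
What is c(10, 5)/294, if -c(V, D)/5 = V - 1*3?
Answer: -5/42 ≈ -0.11905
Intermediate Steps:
c(V, D) = 15 - 5*V (c(V, D) = -5*(V - 1*3) = -5*(V - 3) = -5*(-3 + V) = 15 - 5*V)
c(10, 5)/294 = (15 - 5*10)/294 = (15 - 50)*(1/294) = -35*1/294 = -5/42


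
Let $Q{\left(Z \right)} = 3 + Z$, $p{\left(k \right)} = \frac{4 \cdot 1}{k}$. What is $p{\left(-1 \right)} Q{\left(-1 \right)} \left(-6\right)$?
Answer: $48$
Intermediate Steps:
$p{\left(k \right)} = \frac{4}{k}$
$p{\left(-1 \right)} Q{\left(-1 \right)} \left(-6\right) = \frac{4}{-1} \left(3 - 1\right) \left(-6\right) = 4 \left(-1\right) 2 \left(-6\right) = \left(-4\right) 2 \left(-6\right) = \left(-8\right) \left(-6\right) = 48$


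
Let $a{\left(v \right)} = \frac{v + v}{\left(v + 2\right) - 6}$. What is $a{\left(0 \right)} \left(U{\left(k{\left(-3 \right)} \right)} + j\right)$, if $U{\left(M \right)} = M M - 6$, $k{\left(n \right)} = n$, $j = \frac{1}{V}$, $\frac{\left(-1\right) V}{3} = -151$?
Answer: $0$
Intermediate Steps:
$V = 453$ ($V = \left(-3\right) \left(-151\right) = 453$)
$j = \frac{1}{453} \approx 0.0022075$
$U{\left(M \right)} = -6 + M^{2}$ ($U{\left(M \right)} = M^{2} - 6 = -6 + M^{2}$)
$a{\left(v \right)} = \frac{2 v}{-4 + v}$ ($a{\left(v \right)} = \frac{2 v}{\left(2 + v\right) - 6} = \frac{2 v}{-4 + v}$)
$a{\left(0 \right)} \left(U{\left(k{\left(-3 \right)} \right)} + j\right) = 2 \cdot 0 \frac{1}{-4 + 0} \left(\left(-6 + \left(-3\right)^{2}\right) + \frac{1}{453}\right) = 2 \cdot 0 \frac{1}{-4} \left(\left(-6 + 9\right) + \frac{1}{453}\right) = 2 \cdot 0 \left(- \frac{1}{4}\right) \left(3 + \frac{1}{453}\right) = 0 \cdot \frac{1360}{453} = 0$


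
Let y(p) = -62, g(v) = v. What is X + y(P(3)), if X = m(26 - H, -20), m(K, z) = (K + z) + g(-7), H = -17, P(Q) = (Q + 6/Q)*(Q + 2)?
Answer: -46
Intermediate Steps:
P(Q) = (2 + Q)*(Q + 6/Q) (P(Q) = (Q + 6/Q)*(2 + Q) = (2 + Q)*(Q + 6/Q))
m(K, z) = -7 + K + z (m(K, z) = (K + z) - 7 = -7 + K + z)
X = 16 (X = -7 + (26 - 1*(-17)) - 20 = -7 + (26 + 17) - 20 = -7 + 43 - 20 = 16)
X + y(P(3)) = 16 - 62 = -46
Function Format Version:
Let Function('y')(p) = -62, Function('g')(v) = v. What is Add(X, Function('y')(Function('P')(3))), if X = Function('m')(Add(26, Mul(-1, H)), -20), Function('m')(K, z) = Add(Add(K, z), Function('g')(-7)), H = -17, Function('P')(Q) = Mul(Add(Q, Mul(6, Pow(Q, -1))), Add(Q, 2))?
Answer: -46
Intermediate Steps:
Function('P')(Q) = Mul(Add(2, Q), Add(Q, Mul(6, Pow(Q, -1)))) (Function('P')(Q) = Mul(Add(Q, Mul(6, Pow(Q, -1))), Add(2, Q)) = Mul(Add(2, Q), Add(Q, Mul(6, Pow(Q, -1)))))
Function('m')(K, z) = Add(-7, K, z) (Function('m')(K, z) = Add(Add(K, z), -7) = Add(-7, K, z))
X = 16 (X = Add(-7, Add(26, Mul(-1, -17)), -20) = Add(-7, Add(26, 17), -20) = Add(-7, 43, -20) = 16)
Add(X, Function('y')(Function('P')(3))) = Add(16, -62) = -46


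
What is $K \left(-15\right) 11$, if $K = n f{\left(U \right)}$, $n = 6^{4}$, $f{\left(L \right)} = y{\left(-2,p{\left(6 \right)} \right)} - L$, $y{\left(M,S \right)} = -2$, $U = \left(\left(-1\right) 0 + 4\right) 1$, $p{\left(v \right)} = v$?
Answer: $1283040$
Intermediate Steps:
$U = 4$ ($U = \left(0 + 4\right) 1 = 4 \cdot 1 = 4$)
$f{\left(L \right)} = -2 - L$
$n = 1296$
$K = -7776$ ($K = 1296 \left(-2 - 4\right) = 1296 \left(-6\right) = -7776$)
$K \left(-15\right) 11 = \left(-7776\right) \left(-15\right) 11 = 116640 \cdot 11 = 1283040$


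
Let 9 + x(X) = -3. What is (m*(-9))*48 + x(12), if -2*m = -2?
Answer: -444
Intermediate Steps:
m = 1 (m = -1/2*(-2) = 1)
x(X) = -12 (x(X) = -9 - 3 = -12)
(m*(-9))*48 + x(12) = (1*(-9))*48 - 12 = -9*48 - 12 = -432 - 12 = -444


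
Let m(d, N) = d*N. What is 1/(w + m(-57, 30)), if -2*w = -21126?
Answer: 1/8853 ≈ 0.00011296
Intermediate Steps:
w = 10563 (w = -½*(-21126) = 10563)
m(d, N) = N*d
1/(w + m(-57, 30)) = 1/(10563 + 30*(-57)) = 1/(10563 - 1710) = 1/8853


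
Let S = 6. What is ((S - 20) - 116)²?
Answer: 16900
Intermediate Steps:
((S - 20) - 116)² = ((6 - 20) - 116)² = (-14 - 116)² = (-130)² = 16900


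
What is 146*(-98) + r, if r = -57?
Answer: -14365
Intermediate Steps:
146*(-98) + r = 146*(-98) - 57 = -14308 - 57 = -14365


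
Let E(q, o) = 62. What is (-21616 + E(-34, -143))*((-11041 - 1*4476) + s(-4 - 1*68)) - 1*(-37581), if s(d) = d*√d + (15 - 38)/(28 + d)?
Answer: 7358554107/22 + 9311328*I*√2 ≈ 3.3448e+8 + 1.3168e+7*I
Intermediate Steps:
s(d) = d^(3/2) - 23/(28 + d)
(-21616 + E(-34, -143))*((-11041 - 1*4476) + s(-4 - 1*68)) - 1*(-37581) = (-21616 + 62)*((-11041 - 1*4476) + (-23 + (-4 - 1*68)^(5/2) + 28*(-4 - 1*68)^(3/2))/(28 + (-4 - 1*68))) - 1*(-37581) = -21554*((-11041 - 4476) + (-23 + (-4 - 68)^(5/2) + 28*(-4 - 68)^(3/2))/(28 + (-4 - 68))) + 37581 = -21554*(-15517 + (-23 + (-72)^(5/2) + 28*(-72)^(3/2))/(28 - 72)) + 37581 = -21554*(-15517 + (-23 + 31104*I*√2 + 28*(-432*I*√2))/(-44)) + 37581 = -21554*(-15517 - (-23 + 31104*I*√2 - 12096*I*√2)/44) + 37581 = -21554*(-15517 - (-23 + 19008*I*√2)/44) + 37581 = -21554*(-15517 + (23/44 - 432*I*√2)) + 37581 = -21554*(-682725/44 - 432*I*√2) + 37581 = (7357727325/22 + 9311328*I*√2) + 37581 = 7358554107/22 + 9311328*I*√2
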